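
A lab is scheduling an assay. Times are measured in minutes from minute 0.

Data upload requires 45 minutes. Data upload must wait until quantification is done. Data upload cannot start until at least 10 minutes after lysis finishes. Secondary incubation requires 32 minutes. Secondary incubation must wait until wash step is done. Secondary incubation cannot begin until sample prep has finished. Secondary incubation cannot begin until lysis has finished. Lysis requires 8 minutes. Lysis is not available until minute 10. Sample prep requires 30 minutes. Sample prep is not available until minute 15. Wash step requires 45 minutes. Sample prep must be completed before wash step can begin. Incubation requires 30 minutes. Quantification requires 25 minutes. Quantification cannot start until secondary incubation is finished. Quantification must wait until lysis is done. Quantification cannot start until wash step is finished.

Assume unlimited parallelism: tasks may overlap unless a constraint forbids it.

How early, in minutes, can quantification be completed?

Lysis waits on its own release at minute 10, so it starts at minute 10 and finishes at 10 + 8 = minute 18.
Sample prep waits on its own release at minute 15, so it starts at minute 15 and finishes at 15 + 30 = minute 45.
Wash step waits on sample prep (finishes minute 45), so it starts at minute 45 and finishes at 45 + 45 = minute 90.
For secondary incubation: wash step (finishes minute 90); sample prep (finishes minute 45); lysis (finishes minute 18). Taking the maximum gives a start of minute 90, and it finishes at 90 + 32 = minute 122.
Quantification has to wait for secondary incubation (finishes minute 122); lysis (finishes minute 18); wash step (finishes minute 90). The latest of these is minute 122, so quantification runs minute 122 to 122 + 25 = minute 147.

147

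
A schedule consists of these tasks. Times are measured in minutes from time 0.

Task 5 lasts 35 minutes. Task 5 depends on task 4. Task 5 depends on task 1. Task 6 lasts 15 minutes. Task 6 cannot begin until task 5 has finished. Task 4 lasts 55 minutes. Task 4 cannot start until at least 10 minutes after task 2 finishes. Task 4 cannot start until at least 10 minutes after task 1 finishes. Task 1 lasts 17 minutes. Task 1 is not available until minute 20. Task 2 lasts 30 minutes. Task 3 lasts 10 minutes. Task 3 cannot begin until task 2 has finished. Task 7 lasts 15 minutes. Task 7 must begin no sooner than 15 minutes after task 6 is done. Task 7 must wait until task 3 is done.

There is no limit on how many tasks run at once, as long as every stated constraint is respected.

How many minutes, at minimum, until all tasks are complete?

182

Nothing blocks task 2, so it runs from minute 0 to minute 30.
Task 3 cannot begin until task 2 (finishes minute 30). It runs from minute 30 to 30 + 10 = minute 40.
After its own release at minute 20, task 1 can start at minute 20 and finishes at minute 37.
For task 4: task 2 (finishes minute 30, plus 10-minute gap → minute 40); task 1 (finishes minute 37, plus 10-minute gap → minute 47). Taking the maximum gives a start of minute 47, and it finishes at 47 + 55 = minute 102.
Task 5 cannot start until task 4 (finishes minute 102); task 1 (finishes minute 37). The controlling bound is minute 102, so task 5 finishes at 102 + 35 = minute 137.
After task 5 (finishes minute 137), task 6 can start at minute 137 and finishes at minute 152.
Task 7 needs all of task 6 (finishes minute 152, plus 15-minute gap → minute 167); task 3 (finishes minute 40). That puts its earliest start at minute 167; it finishes at 167 + 15 = minute 182.
All tasks are finished once the last one completes. Finish times: Task 1 at 37, Task 2 at 30, Task 3 at 40, Task 4 at 102, Task 5 at 137, Task 6 at 152, Task 7 at 182. The latest is minute 182.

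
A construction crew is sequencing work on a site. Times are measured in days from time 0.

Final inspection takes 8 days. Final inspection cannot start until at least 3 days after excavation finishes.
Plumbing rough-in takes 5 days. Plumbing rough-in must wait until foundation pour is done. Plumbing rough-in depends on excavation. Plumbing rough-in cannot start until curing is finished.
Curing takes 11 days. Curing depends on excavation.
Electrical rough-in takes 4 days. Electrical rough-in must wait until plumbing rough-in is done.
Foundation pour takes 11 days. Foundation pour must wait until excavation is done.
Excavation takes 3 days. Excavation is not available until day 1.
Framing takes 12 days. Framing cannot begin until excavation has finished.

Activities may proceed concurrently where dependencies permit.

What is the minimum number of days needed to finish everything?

24

After its own release at day 1, excavation can start at day 1 and finishes at day 4.
Final inspection cannot begin until excavation (finishes day 4, plus 3-day gap → day 7). It runs from day 7 to 7 + 8 = day 15.
After excavation (finishes day 4), framing can start at day 4 and finishes at day 16.
After excavation (finishes day 4), curing can start at day 4 and finishes at day 15.
Foundation pour cannot begin until excavation (finishes day 4). It runs from day 4 to 4 + 11 = day 15.
Plumbing rough-in needs all of foundation pour (finishes day 15); excavation (finishes day 4); curing (finishes day 15). That puts its earliest start at day 15; it finishes at 15 + 5 = day 20.
After plumbing rough-in (finishes day 20), electrical rough-in can start at day 20 and finishes at day 24.
All tasks are finished once the last one completes. Finish times: Excavation at 4, Foundation pour at 15, Curing at 15, Framing at 16, Plumbing rough-in at 20, Electrical rough-in at 24, Final inspection at 15. The latest is day 24.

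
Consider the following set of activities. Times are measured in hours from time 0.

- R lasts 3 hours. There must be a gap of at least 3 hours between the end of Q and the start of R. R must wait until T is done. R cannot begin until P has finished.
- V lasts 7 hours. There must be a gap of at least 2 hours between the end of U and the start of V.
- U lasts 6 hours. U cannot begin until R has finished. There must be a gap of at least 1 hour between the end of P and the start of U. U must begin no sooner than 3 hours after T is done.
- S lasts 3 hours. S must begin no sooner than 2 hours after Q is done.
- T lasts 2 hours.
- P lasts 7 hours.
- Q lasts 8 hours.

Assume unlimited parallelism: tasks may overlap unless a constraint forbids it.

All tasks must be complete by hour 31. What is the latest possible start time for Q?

V must finish by hour 31; it takes 7 hours, so it must start by 31 − 7 = hour 24.
U has to be done before V (must start by hour 24, minus 2-hour gap → hour 22). That means finishing by hour 22, i.e. starting by 22 − 6 = hour 16.
R has to be done before U (must start by hour 16). That means finishing by hour 16, i.e. starting by 16 − 3 = hour 13.
To finish by hour 31, S (duration 3) must start no later than hour 28.
Q has several dependents: R (must start by hour 13, minus 3-hour gap → hour 10); S (must start by hour 28, minus 2-hour gap → hour 26). The earliest of those limits is hour 10, so Q must start by 10 − 8 = hour 2.

2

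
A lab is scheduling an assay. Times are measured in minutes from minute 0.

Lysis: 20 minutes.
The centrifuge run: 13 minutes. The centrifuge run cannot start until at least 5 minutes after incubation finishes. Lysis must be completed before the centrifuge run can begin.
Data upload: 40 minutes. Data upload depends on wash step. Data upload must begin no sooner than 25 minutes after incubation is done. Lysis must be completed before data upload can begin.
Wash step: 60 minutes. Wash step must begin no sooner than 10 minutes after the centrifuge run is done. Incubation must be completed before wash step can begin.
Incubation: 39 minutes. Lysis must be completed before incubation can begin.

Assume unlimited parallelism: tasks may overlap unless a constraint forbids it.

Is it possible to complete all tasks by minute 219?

Yes

Lysis has no prerequisites, so it starts at minute 0 and finishes at minute 20.
Incubation waits on lysis (finishes minute 20), so it starts at minute 20 and finishes at 20 + 39 = minute 59.
The centrifuge run cannot start until incubation (finishes minute 59, plus 5-minute gap → minute 64); lysis (finishes minute 20). The controlling bound is minute 64, so the centrifuge run finishes at 64 + 13 = minute 77.
Wash step cannot start until the centrifuge run (finishes minute 77, plus 10-minute gap → minute 87); incubation (finishes minute 59). The controlling bound is minute 87, so wash step finishes at 87 + 60 = minute 147.
Data upload has to wait for wash step (finishes minute 147); incubation (finishes minute 59, plus 25-minute gap → minute 84); lysis (finishes minute 20). The latest of these is minute 147, so data upload runs minute 147 to 147 + 40 = minute 187.
Every task is finished by minute 187, which is no later than the deadline of 219, so the schedule is feasible.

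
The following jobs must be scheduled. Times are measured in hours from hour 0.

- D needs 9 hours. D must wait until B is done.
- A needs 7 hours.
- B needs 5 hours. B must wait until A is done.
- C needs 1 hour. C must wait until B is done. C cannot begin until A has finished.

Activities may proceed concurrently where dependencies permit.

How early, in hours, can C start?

Nothing blocks A, so it runs from hour 0 to hour 7.
After A (finishes hour 7), B can start at hour 7 and finishes at hour 12.
C waits on B (finishes hour 12); A (finishes hour 7). The latest of these is hour 12, which is the earliest C can start.

12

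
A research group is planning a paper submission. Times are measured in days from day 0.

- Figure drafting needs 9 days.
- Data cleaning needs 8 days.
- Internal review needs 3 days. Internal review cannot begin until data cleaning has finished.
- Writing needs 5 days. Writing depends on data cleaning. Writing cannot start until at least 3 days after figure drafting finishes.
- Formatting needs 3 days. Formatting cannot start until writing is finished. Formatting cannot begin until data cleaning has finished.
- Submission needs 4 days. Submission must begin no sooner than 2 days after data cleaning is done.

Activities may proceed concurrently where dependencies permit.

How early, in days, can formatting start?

17

Nothing blocks figure drafting, so it runs from day 0 to day 9.
Data cleaning has no prerequisites, so it starts at day 0 and finishes at day 8.
Writing needs all of data cleaning (finishes day 8); figure drafting (finishes day 9, plus 3-day gap → day 12). That puts its earliest start at day 12; it finishes at 12 + 5 = day 17.
Formatting waits on writing (finishes day 17); data cleaning (finishes day 8). The latest of these is day 17, which is the earliest formatting can start.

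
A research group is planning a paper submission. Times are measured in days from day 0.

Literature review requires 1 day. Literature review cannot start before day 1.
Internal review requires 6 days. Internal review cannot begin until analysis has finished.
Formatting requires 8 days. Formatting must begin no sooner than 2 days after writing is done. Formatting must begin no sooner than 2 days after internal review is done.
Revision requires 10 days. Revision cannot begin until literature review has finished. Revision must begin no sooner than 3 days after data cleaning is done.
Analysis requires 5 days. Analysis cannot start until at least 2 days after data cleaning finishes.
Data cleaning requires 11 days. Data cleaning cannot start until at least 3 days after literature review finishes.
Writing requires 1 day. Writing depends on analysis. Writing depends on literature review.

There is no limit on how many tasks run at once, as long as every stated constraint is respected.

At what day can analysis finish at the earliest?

23

Literature review cannot begin until its own release at day 1. It runs from day 1 to 1 + 1 = day 2.
Data cleaning waits on literature review (finishes day 2, plus 3-day gap → day 5), so it starts at day 5 and finishes at 5 + 11 = day 16.
Analysis cannot begin until data cleaning (finishes day 16, plus 2-day gap → day 18). It runs from day 18 to 18 + 5 = day 23.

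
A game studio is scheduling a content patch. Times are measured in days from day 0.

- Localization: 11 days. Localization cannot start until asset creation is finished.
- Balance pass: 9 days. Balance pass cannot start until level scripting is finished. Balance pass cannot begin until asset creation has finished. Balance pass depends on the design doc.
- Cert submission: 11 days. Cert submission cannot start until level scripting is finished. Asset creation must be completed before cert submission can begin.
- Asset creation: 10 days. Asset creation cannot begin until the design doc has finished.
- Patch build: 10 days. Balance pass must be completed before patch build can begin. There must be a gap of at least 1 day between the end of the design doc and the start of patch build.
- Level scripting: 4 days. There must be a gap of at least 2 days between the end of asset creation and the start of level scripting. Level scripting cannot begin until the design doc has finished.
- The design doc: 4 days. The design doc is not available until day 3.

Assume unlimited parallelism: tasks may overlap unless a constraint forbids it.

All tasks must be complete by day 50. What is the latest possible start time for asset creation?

15

Patch build has no dependents, so it just needs to finish by day 50. Starting by 50 − 10 = day 40 achieves that.
Since patch build (must start by day 40) depends on it, balance pass must finish by day 40. Backing off its 9-day duration gives a latest start of day 31.
Cert submission has no dependents, so it just needs to finish by day 50. Starting by 50 − 11 = day 39 achieves that.
Level scripting must finish in time for balance pass (must start by day 31); cert submission (must start by day 39). The tightest is day 31, so level scripting must start by 31 − 4 = day 27.
To finish by day 50, localization (duration 11) must start no later than day 39.
For asset creation: level scripting (must start by day 27, minus 2-day gap → day 25); balance pass (must start by day 31); localization (must start by day 39); cert submission (must start by day 39). The most restrictive is day 25; with a 10-day duration, asset creation must start by day 15.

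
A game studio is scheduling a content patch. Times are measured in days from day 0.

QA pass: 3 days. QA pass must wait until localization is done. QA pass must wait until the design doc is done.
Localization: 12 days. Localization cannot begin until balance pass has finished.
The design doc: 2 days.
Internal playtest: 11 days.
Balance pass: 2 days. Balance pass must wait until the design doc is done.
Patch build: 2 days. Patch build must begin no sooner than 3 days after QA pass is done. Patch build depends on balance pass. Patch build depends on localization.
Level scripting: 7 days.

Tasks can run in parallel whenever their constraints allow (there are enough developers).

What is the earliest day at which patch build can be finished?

The design doc can start immediately at day 0; it finishes at day 2.
Balance pass waits on the design doc (finishes day 2), so it starts at day 2 and finishes at 2 + 2 = day 4.
Localization waits on balance pass (finishes day 4), so it starts at day 4 and finishes at 4 + 12 = day 16.
QA pass cannot start until localization (finishes day 16); the design doc (finishes day 2). The controlling bound is day 16, so QA pass finishes at 16 + 3 = day 19.
Patch build has to wait for QA pass (finishes day 19, plus 3-day gap → day 22); balance pass (finishes day 4); localization (finishes day 16). The latest of these is day 22, so patch build runs day 22 to 22 + 2 = day 24.

24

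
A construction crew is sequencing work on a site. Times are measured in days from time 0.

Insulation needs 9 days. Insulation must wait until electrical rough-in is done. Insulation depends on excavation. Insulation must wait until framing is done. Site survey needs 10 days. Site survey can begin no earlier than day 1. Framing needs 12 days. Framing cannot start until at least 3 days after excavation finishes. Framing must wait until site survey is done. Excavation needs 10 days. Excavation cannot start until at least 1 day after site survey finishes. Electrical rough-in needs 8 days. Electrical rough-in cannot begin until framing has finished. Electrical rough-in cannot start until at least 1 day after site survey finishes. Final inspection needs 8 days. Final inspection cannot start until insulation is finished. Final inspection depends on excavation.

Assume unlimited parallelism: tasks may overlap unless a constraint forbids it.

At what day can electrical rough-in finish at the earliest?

Site survey waits on its own release at day 1, so it starts at day 1 and finishes at 1 + 10 = day 11.
After site survey (finishes day 11, plus 1-day gap → day 12), excavation can start at day 12 and finishes at day 22.
Framing needs all of excavation (finishes day 22, plus 3-day gap → day 25); site survey (finishes day 11). That puts its earliest start at day 25; it finishes at 25 + 12 = day 37.
Electrical rough-in cannot start until framing (finishes day 37); site survey (finishes day 11, plus 1-day gap → day 12). The controlling bound is day 37, so electrical rough-in finishes at 37 + 8 = day 45.

45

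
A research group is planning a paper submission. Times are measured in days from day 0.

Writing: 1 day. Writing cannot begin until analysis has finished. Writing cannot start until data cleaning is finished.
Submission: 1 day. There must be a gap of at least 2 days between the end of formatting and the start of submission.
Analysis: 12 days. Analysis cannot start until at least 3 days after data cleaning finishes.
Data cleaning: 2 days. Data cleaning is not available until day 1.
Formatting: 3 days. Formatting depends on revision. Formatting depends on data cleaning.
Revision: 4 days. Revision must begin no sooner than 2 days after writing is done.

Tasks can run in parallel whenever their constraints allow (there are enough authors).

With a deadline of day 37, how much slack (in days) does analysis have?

Data cleaning cannot begin until its own release at day 1. It runs from day 1 to 1 + 2 = day 3.
Analysis waits on data cleaning (finishes day 3, plus 3-day gap → day 6), so it starts at day 6 and finishes at 6 + 12 = day 18.

Working backward from the deadline:
Submission must finish by day 37; it takes 1 day, so it must start by 37 − 1 = day 36.
Formatting has to be done before submission (must start by day 36, minus 2-day gap → day 34). That means finishing by day 34, i.e. starting by 34 − 3 = day 31.
Revision has to be done before formatting (must start by day 31). That means finishing by day 31, i.e. starting by 31 − 4 = day 27.
Writing must finish before revision (must start by day 27, minus 2-day gap → day 25). With a 1-day duration, writing must start by 25 − 1 = day 24.
Since writing (must start by day 24) depends on it, analysis must finish by day 24. Backing off its 12-day duration gives a latest start of day 12.
So analysis can start as early as day 6 and as late as day 12, giving 12 − 6 = 6 days of slack.

6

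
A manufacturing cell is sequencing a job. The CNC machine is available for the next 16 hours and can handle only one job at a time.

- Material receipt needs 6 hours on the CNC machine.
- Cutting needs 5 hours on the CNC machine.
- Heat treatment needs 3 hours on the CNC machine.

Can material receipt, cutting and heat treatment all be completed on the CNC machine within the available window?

Running back to back, the jobs need 6 + 5 + 3 = 14 hours on the CNC machine.
Since 14 ≤ 16, they fit within the window.

Yes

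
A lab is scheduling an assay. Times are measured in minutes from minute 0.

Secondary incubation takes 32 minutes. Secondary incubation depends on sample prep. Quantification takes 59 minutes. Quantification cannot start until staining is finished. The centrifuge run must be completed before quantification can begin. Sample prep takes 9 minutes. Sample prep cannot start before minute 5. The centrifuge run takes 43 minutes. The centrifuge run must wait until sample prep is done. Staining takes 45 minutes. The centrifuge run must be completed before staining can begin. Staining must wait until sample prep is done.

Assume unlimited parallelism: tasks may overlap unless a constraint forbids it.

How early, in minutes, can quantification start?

After its own release at minute 5, sample prep can start at minute 5 and finishes at minute 14.
The centrifuge run waits on sample prep (finishes minute 14), so it starts at minute 14 and finishes at 14 + 43 = minute 57.
Staining cannot start until the centrifuge run (finishes minute 57); sample prep (finishes minute 14). The controlling bound is minute 57, so staining finishes at 57 + 45 = minute 102.
Quantification waits on staining (finishes minute 102); the centrifuge run (finishes minute 57). The latest of these is minute 102, which is the earliest quantification can start.

102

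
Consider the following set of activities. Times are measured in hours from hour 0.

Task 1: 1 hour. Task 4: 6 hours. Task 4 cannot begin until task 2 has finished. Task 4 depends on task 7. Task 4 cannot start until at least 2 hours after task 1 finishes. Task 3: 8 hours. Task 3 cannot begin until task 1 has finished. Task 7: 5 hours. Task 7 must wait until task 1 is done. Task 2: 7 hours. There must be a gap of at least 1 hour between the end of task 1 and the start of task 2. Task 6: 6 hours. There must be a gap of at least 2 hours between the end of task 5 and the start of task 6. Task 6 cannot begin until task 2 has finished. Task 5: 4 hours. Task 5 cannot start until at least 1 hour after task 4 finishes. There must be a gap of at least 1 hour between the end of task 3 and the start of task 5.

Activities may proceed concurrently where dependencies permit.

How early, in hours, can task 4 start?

9

Nothing blocks task 1, so it runs from hour 0 to hour 1.
Task 7 cannot begin until task 1 (finishes hour 1). It runs from hour 1 to 1 + 5 = hour 6.
Task 2 waits on task 1 (finishes hour 1, plus 1-hour gap → hour 2), so it starts at hour 2 and finishes at 2 + 7 = hour 9.
Task 4 waits on task 2 (finishes hour 9); task 7 (finishes hour 6); task 1 (finishes hour 1, plus 2-hour gap → hour 3). The latest of these is hour 9, which is the earliest task 4 can start.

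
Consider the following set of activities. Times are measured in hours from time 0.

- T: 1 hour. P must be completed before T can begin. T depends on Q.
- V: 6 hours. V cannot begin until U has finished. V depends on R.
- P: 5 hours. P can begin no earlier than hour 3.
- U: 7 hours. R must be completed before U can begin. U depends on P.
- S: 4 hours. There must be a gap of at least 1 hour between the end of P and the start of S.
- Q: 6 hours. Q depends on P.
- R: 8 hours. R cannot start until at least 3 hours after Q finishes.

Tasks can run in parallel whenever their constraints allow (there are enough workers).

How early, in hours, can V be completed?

38

After its own release at hour 3, P can start at hour 3 and finishes at hour 8.
Q cannot begin until P (finishes hour 8). It runs from hour 8 to 8 + 6 = hour 14.
R cannot begin until Q (finishes hour 14, plus 3-hour gap → hour 17). It runs from hour 17 to 17 + 8 = hour 25.
For U: R (finishes hour 25); P (finishes hour 8). Taking the maximum gives a start of hour 25, and it finishes at 25 + 7 = hour 32.
V has to wait for U (finishes hour 32); R (finishes hour 25). The latest of these is hour 32, so V runs hour 32 to 32 + 6 = hour 38.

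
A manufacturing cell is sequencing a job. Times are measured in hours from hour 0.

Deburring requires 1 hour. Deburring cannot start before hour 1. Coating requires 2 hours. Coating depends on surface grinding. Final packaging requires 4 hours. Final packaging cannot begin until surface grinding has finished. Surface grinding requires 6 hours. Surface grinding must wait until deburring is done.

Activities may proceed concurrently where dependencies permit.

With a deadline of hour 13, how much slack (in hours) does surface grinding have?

Deburring cannot begin until its own release at hour 1. It runs from hour 1 to 1 + 1 = hour 2.
Surface grinding cannot begin until deburring (finishes hour 2). It runs from hour 2 to 2 + 6 = hour 8.

Working backward from the deadline:
Nothing follows coating; the deadline of hour 13 is its only limit. It must start by 13 − 2 = hour 11.
To finish by hour 13, final packaging (duration 4) must start no later than hour 9.
Surface grinding must finish in time for coating (must start by hour 11); final packaging (must start by hour 9). The tightest is hour 9, so surface grinding must start by 9 − 6 = hour 3.
So surface grinding can start as early as hour 2 and as late as hour 3, giving 3 − 2 = 1 hour of slack.

1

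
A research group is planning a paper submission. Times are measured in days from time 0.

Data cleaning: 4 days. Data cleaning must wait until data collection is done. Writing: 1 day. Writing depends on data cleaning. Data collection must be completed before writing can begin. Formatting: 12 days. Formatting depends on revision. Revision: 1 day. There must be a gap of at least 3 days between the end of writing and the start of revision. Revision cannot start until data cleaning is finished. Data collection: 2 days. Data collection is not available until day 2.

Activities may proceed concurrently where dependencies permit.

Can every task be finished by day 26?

Data collection cannot begin until its own release at day 2. It runs from day 2 to 2 + 2 = day 4.
Data cleaning waits on data collection (finishes day 4), so it starts at day 4 and finishes at 4 + 4 = day 8.
Writing cannot start until data cleaning (finishes day 8); data collection (finishes day 4). The controlling bound is day 8, so writing finishes at 8 + 1 = day 9.
Revision has to wait for writing (finishes day 9, plus 3-day gap → day 12); data cleaning (finishes day 8). The latest of these is day 12, so revision runs day 12 to 12 + 1 = day 13.
After revision (finishes day 13), formatting can start at day 13 and finishes at day 25.
Every task is finished by day 25, which is no later than the deadline of 26, so the schedule is feasible.

Yes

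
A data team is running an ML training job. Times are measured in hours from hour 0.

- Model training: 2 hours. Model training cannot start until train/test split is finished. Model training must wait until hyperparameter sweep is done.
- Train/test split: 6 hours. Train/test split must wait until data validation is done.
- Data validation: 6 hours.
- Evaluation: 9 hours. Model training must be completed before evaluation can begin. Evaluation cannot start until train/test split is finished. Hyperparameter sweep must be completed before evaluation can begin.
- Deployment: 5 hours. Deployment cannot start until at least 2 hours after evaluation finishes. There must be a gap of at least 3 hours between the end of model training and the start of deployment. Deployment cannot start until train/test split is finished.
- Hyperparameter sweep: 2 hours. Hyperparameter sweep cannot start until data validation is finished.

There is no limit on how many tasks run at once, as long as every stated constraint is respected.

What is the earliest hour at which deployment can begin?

Nothing blocks data validation, so it runs from hour 0 to hour 6.
After data validation (finishes hour 6), hyperparameter sweep can start at hour 6 and finishes at hour 8.
Train/test split cannot begin until data validation (finishes hour 6). It runs from hour 6 to 6 + 6 = hour 12.
Model training cannot start until train/test split (finishes hour 12); hyperparameter sweep (finishes hour 8). The controlling bound is hour 12, so model training finishes at 12 + 2 = hour 14.
Evaluation has to wait for model training (finishes hour 14); train/test split (finishes hour 12); hyperparameter sweep (finishes hour 8). The latest of these is hour 14, so evaluation runs hour 14 to 14 + 9 = hour 23.
Deployment waits on evaluation (finishes hour 23, plus 2-hour gap → hour 25); model training (finishes hour 14, plus 3-hour gap → hour 17); train/test split (finishes hour 12). The latest of these is hour 25, which is the earliest deployment can start.

25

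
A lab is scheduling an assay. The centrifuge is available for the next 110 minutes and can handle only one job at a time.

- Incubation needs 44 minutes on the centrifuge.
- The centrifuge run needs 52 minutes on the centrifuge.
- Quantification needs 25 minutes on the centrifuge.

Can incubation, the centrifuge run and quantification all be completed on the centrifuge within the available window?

No

Running back to back, the jobs need 44 + 52 + 25 = 121 minutes on the centrifuge.
Since 121 > 110, they cannot all fit.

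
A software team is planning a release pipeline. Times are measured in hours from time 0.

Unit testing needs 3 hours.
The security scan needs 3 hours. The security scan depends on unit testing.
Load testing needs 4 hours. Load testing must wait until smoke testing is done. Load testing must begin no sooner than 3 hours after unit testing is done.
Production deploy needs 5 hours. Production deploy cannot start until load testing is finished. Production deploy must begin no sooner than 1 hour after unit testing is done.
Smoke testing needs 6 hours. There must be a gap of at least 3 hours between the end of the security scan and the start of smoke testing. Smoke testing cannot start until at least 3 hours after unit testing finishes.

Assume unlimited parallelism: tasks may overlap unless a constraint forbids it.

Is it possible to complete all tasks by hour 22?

Unit testing can start immediately at hour 0; it finishes at hour 3.
After unit testing (finishes hour 3), the security scan can start at hour 3 and finishes at hour 6.
Smoke testing cannot start until the security scan (finishes hour 6, plus 3-hour gap → hour 9); unit testing (finishes hour 3, plus 3-hour gap → hour 6). The controlling bound is hour 9, so smoke testing finishes at 9 + 6 = hour 15.
Load testing cannot start until smoke testing (finishes hour 15); unit testing (finishes hour 3, plus 3-hour gap → hour 6). The controlling bound is hour 15, so load testing finishes at 15 + 4 = hour 19.
Production deploy has to wait for load testing (finishes hour 19); unit testing (finishes hour 3, plus 1-hour gap → hour 4). The latest of these is hour 19, so production deploy runs hour 19 to 19 + 5 = hour 24.
The earliest everything can be done is hour 24, which is after the deadline of 22, so it is not possible.

No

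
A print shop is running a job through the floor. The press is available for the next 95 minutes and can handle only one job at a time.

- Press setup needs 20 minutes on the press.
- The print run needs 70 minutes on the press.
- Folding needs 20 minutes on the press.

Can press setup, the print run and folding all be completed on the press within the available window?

Running back to back, the jobs need 20 + 70 + 20 = 110 minutes on the press.
Since 110 > 95, they cannot all fit.

No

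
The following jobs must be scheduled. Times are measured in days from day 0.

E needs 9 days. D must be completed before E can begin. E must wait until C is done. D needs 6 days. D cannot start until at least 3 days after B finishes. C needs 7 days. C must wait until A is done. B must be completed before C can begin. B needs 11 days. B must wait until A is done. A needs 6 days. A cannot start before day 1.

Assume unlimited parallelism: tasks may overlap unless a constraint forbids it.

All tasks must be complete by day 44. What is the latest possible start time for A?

To finish by day 44, E (duration 9) must start no later than day 35.
C feeds into E (must start by day 35); so C must finish by day 35 and therefore start by day 28.
D feeds into E (must start by day 35); so D must finish by day 35 and therefore start by day 29.
B feeds C (must start by day 28); D (must start by day 29, minus 3-day gap → day 26). Taking the minimum, B must finish by day 26 and start by 26 − 11 = day 15.
For A: B (must start by day 15); C (must start by day 28). The most restrictive is day 15; with a 6-day duration, A must start by day 9.

9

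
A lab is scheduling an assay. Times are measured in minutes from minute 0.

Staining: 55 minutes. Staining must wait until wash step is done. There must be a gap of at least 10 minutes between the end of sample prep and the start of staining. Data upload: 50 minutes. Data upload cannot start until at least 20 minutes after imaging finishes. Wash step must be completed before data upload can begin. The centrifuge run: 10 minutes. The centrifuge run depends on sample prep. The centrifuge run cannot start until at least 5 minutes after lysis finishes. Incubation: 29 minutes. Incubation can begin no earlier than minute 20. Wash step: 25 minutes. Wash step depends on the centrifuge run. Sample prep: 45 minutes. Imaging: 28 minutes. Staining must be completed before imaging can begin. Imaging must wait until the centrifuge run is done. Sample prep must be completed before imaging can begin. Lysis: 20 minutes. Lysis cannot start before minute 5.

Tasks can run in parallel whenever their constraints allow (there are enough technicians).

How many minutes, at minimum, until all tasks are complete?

233

Incubation cannot begin until its own release at minute 20. It runs from minute 20 to 20 + 29 = minute 49.
After its own release at minute 5, lysis can start at minute 5 and finishes at minute 25.
Sample prep has no prerequisites, so it starts at minute 0 and finishes at minute 45.
The centrifuge run has to wait for sample prep (finishes minute 45); lysis (finishes minute 25, plus 5-minute gap → minute 30). The latest of these is minute 45, so the centrifuge run runs minute 45 to 45 + 10 = minute 55.
After the centrifuge run (finishes minute 55), wash step can start at minute 55 and finishes at minute 80.
Staining has to wait for wash step (finishes minute 80); sample prep (finishes minute 45, plus 10-minute gap → minute 55). The latest of these is minute 80, so staining runs minute 80 to 80 + 55 = minute 135.
Imaging cannot start until staining (finishes minute 135); the centrifuge run (finishes minute 55); sample prep (finishes minute 45). The controlling bound is minute 135, so imaging finishes at 135 + 28 = minute 163.
Data upload has to wait for imaging (finishes minute 163, plus 20-minute gap → minute 183); wash step (finishes minute 80). The latest of these is minute 183, so data upload runs minute 183 to 183 + 50 = minute 233.
All tasks are finished once the last one completes. Finish times: Sample prep at 45, Lysis at 25, Incubation at 49, The centrifuge run at 55, Wash step at 80, Staining at 135, Imaging at 163, Data upload at 233. The latest is minute 233.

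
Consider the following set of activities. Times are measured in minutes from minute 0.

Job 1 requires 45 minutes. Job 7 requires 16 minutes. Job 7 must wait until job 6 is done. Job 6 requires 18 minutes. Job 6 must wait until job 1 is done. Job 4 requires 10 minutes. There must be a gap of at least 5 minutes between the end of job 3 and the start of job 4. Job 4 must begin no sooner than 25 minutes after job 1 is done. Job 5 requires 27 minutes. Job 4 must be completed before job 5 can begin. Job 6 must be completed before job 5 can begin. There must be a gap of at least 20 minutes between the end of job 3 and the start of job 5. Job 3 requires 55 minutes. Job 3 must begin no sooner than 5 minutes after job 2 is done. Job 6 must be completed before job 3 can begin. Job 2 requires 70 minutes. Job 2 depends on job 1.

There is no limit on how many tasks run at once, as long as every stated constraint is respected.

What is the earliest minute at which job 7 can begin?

63

Job 1 has no prerequisites, so it starts at minute 0 and finishes at minute 45.
Job 6 waits on job 1 (finishes minute 45), so it starts at minute 45 and finishes at 45 + 18 = minute 63.
Job 7 waits on job 6 (finishes minute 63), so the earliest it can start is minute 63.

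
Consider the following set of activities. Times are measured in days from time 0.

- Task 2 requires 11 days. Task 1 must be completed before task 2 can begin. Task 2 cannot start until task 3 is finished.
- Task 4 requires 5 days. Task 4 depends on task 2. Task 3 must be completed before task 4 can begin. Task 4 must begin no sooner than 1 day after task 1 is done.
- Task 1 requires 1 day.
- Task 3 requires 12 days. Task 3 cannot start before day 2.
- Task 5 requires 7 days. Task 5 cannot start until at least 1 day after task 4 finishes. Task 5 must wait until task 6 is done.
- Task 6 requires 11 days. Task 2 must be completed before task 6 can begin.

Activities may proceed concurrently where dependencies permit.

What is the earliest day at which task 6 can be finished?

Task 3 waits on its own release at day 2, so it starts at day 2 and finishes at 2 + 12 = day 14.
Nothing blocks task 1, so it runs from day 0 to day 1.
Task 2 cannot start until task 1 (finishes day 1); task 3 (finishes day 14). The controlling bound is day 14, so task 2 finishes at 14 + 11 = day 25.
Task 6 waits on task 2 (finishes day 25), so it starts at day 25 and finishes at 25 + 11 = day 36.

36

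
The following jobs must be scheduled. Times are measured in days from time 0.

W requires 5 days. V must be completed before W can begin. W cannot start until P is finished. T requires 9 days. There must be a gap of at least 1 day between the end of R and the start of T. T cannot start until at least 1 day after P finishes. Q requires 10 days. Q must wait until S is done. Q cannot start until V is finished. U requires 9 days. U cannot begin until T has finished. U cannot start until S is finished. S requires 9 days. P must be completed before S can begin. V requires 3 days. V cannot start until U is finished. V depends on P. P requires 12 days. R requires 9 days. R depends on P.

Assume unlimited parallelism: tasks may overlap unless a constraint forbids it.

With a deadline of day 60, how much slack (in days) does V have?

P has no prerequisites, so it starts at day 0 and finishes at day 12.
S waits on P (finishes day 12), so it starts at day 12 and finishes at 12 + 9 = day 21.
R waits on P (finishes day 12), so it starts at day 12 and finishes at 12 + 9 = day 21.
T has to wait for R (finishes day 21, plus 1-day gap → day 22); P (finishes day 12, plus 1-day gap → day 13). The latest of these is day 22, so T runs day 22 to 22 + 9 = day 31.
U has to wait for T (finishes day 31); S (finishes day 21). The latest of these is day 31, so U runs day 31 to 31 + 9 = day 40.
V has to wait for U (finishes day 40); P (finishes day 12). The latest of these is day 40, so V runs day 40 to 40 + 3 = day 43.

Working backward from the deadline:
Q must finish by day 60; it takes 10 days, so it must start by 60 − 10 = day 50.
To finish by day 60, W (duration 5) must start no later than day 55.
For V: Q (must start by day 50); W (must start by day 55). The most restrictive is day 50; with a 3-day duration, V must start by day 47.
So V can start as early as day 40 and as late as day 47, giving 47 − 40 = 7 days of slack.

7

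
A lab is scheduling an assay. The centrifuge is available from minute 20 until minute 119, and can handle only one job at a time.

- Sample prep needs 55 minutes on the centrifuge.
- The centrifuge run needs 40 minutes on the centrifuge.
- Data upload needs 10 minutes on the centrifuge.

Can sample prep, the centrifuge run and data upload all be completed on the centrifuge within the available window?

No

The centrifuge window is 119 − 20 = 99 minutes.
Running back to back, the jobs need 55 + 40 + 10 = 105 minutes on the centrifuge.
Since 105 > 99, they cannot all fit.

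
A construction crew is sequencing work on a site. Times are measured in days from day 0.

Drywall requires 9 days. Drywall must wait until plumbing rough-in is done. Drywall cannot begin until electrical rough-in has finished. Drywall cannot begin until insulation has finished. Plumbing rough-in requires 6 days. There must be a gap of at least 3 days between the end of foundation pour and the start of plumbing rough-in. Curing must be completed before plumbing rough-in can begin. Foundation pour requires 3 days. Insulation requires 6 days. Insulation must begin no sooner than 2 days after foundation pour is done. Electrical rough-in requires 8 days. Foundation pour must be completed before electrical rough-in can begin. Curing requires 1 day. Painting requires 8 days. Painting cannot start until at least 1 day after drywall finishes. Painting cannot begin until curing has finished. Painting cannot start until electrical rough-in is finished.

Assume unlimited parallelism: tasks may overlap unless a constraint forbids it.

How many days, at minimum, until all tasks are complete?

Curing has no prerequisites, so it starts at day 0 and finishes at day 1.
Nothing blocks foundation pour, so it runs from day 0 to day 3.
Insulation cannot begin until foundation pour (finishes day 3, plus 2-day gap → day 5). It runs from day 5 to 5 + 6 = day 11.
Electrical rough-in waits on foundation pour (finishes day 3), so it starts at day 3 and finishes at 3 + 8 = day 11.
Plumbing rough-in needs all of foundation pour (finishes day 3, plus 3-day gap → day 6); curing (finishes day 1). That puts its earliest start at day 6; it finishes at 6 + 6 = day 12.
Drywall cannot start until plumbing rough-in (finishes day 12); electrical rough-in (finishes day 11); insulation (finishes day 11). The controlling bound is day 12, so drywall finishes at 12 + 9 = day 21.
Painting cannot start until drywall (finishes day 21, plus 1-day gap → day 22); curing (finishes day 1); electrical rough-in (finishes day 11). The controlling bound is day 22, so painting finishes at 22 + 8 = day 30.
All tasks are finished once the last one completes. Finish times: Foundation pour at 3, Curing at 1, Plumbing rough-in at 12, Electrical rough-in at 11, Insulation at 11, Drywall at 21, Painting at 30. The latest is day 30.

30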